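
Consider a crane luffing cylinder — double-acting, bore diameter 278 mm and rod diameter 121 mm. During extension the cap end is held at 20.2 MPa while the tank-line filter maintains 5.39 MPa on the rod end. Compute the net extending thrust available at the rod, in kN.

Cap-side area A_cap = π/4 × (278 mm)² = 60700 mm^2
Rod-side annular area A_ann = π/4 × (278² − 121²) = 49200 mm^2
Net thrust = P_cap·A_cap − P_rod·A_ann = 1226 kN − 265.2 kN

F ≈ 961 kN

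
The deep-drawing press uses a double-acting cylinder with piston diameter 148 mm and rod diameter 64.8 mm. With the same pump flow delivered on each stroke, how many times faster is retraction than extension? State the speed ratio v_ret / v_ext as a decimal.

Cap-side area A_cap = π/4 × (148 mm)² = 17200 mm^2
Rod-side annular area A_ann = π/4 × (148² − 64.8²) = 13910 mm^2
For equal Q, v ∝ 1/A, so v_ret/v_ext = A_cap/A_ann.

v_ret/v_ext ≈ 1.24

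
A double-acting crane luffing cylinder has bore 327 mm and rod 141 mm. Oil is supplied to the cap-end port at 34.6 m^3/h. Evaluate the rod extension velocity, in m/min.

v ≈ 6.87 m/min

Cap-side area A_cap = π/4 × (327 mm)² = 83980 mm^2
v = Q / A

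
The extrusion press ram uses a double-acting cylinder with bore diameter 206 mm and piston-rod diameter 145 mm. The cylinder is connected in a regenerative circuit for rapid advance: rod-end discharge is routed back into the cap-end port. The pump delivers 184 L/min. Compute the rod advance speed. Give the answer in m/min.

In regeneration the rod-end outflow joins the pump flow into the cap end, so the net volume the pump must supply per unit advance equals the rod cross-section area.
Rod cross-section A_rod = π/4 × (145 mm)² = 16510 mm^2
v = Q_pump / A_rod

v ≈ 11.1 m/min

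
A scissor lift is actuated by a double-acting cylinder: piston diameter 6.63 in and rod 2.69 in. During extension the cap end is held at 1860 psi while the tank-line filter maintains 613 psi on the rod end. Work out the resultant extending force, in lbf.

F ≈ 46500 lbf

Cap-side area A_cap = π/4 × (6.63 in)² = 34.52 in^2
Rod-side annular area A_ann = π/4 × (6.63² − 2.69²) = 28.84 in^2
Net thrust = P_cap·A_cap − P_rod·A_ann = 64210 lbf − 17680 lbf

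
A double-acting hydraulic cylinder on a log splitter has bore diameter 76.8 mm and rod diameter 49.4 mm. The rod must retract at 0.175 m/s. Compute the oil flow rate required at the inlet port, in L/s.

Rod-side annular area A_ann = π/4 × (76.8² − 49.4²) = 2716 mm^2
Q = A × v

Q ≈ 0.475 L/s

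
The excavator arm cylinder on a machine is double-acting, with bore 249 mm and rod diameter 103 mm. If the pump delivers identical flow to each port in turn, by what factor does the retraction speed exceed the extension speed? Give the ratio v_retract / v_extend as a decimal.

Cap-side area A_cap = π/4 × (249 mm)² = 48700 mm^2
Rod-side annular area A_ann = π/4 × (249² − 103²) = 40360 mm^2
For equal Q, v ∝ 1/A, so v_ret/v_ext = A_cap/A_ann.

v_ret/v_ext ≈ 1.21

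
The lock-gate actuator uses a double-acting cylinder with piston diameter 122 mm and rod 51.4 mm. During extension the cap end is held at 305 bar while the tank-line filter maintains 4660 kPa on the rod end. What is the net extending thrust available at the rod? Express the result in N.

F ≈ 3.12e5 N

Cap-side area A_cap = π/4 × (122 mm)² = 11690 mm^2
Rod-side annular area A_ann = π/4 × (122² − 51.4²) = 9615 mm^2
Net thrust = P_cap·A_cap − P_rod·A_ann = 3.565e5 N − 44810 N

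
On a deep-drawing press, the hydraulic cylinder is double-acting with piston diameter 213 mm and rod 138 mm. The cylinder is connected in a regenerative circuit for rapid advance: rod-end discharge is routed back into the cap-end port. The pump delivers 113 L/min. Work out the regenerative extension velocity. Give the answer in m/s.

v ≈ 0.126 m/s

In regeneration the rod-end outflow joins the pump flow into the cap end, so the net volume the pump must supply per unit advance equals the rod cross-section area.
Rod cross-section A_rod = π/4 × (138 mm)² = 14960 mm^2
v = Q_pump / A_rod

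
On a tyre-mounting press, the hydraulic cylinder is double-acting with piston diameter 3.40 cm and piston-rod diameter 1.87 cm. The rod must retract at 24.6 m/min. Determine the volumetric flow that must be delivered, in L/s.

Rod-side annular area A_ann = π/4 × (3.40² − 1.87²) = 6.333 cm^2
Q = A × v

Q ≈ 0.260 L/s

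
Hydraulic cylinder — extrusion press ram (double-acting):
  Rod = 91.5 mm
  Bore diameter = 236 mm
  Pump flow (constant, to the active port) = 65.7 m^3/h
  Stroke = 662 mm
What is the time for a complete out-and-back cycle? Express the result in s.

t ≈ 2.93 s

Cap-side area A_cap = π/4 × (236 mm)² = 43740 mm^2
Rod-side annular area A_ann = π/4 × (236² − 91.5²) = 37170 mm^2
t_ext = A_cap·L/Q = 1.587 s
t_ret = A_ann·L/Q = 1.348 s
t_cycle = t_ext + t_ret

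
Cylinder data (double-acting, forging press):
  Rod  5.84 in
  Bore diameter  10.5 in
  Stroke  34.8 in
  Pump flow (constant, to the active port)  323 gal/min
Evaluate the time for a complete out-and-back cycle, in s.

t ≈ 4.10 s

Cap-side area A_cap = π/4 × (10.5 in)² = 86.59 in^2
Rod-side annular area A_ann = π/4 × (10.5² − 5.84²) = 59.80 in^2
t_ext = A_cap·L/Q = 2.423 s
t_ret = A_ann·L/Q = 1.674 s
t_cycle = t_ext + t_ret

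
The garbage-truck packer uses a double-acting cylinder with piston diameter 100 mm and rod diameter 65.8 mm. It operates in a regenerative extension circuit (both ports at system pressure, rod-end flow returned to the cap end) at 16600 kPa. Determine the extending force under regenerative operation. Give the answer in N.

With equal pressure on both faces, forces on the annular region cancel; the net push is pressure × rod cross-section.
Rod cross-section A_rod = π/4 × (65.8 mm)² = 3400 mm^2
F = P × A_rod

F ≈ 56400 N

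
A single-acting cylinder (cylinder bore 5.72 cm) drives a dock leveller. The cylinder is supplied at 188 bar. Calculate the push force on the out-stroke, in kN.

Cap-side area A_cap = π/4 × (5.72 cm)² = 25.70 cm^2
F = P × A_cap = 188 bar × A_cap

F ≈ 48.3 kN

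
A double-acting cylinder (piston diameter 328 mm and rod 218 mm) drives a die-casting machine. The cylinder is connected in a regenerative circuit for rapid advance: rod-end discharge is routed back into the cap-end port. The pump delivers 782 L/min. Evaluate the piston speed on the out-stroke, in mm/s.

v ≈ 349 mm/s

In regeneration the rod-end outflow joins the pump flow into the cap end, so the net volume the pump must supply per unit advance equals the rod cross-section area.
Rod cross-section A_rod = π/4 × (218 mm)² = 37330 mm^2
v = Q_pump / A_rod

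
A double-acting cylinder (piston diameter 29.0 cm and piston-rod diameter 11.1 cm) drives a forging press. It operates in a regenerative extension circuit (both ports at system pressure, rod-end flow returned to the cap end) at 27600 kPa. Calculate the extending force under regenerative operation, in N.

F ≈ 2.67e5 N

With equal pressure on both faces, forces on the annular region cancel; the net push is pressure × rod cross-section.
Rod cross-section A_rod = π/4 × (11.1 cm)² = 96.77 cm^2
F = P × A_rod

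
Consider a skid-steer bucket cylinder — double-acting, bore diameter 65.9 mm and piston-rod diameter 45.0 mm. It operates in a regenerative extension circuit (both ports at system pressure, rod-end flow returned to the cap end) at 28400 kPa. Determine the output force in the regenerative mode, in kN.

With equal pressure on both faces, forces on the annular region cancel; the net push is pressure × rod cross-section.
Rod cross-section A_rod = π/4 × (45.0 mm)² = 1590 mm^2
F = P × A_rod

F ≈ 45.2 kN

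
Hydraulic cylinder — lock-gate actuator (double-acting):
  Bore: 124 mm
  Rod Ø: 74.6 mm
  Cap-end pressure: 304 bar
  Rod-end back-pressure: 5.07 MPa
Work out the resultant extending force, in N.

F ≈ 3.28e5 N

Cap-side area A_cap = π/4 × (124 mm)² = 12080 mm^2
Rod-side annular area A_ann = π/4 × (124² − 74.6²) = 7705 mm^2
Net thrust = P_cap·A_cap − P_rod·A_ann = 3.671e5 N − 39070 N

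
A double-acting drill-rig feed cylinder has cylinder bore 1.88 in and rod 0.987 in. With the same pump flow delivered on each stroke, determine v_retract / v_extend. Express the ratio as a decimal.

v_ret/v_ext ≈ 1.38

Cap-side area A_cap = π/4 × (1.88 in)² = 2.776 in^2
Rod-side annular area A_ann = π/4 × (1.88² − 0.987²) = 2.011 in^2
For equal Q, v ∝ 1/A, so v_ret/v_ext = A_cap/A_ann.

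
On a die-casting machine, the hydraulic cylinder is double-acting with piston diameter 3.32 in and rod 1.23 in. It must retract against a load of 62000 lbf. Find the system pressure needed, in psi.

Rod-side annular area A_ann = π/4 × (3.32² − 1.23²) = 7.469 in^2
Retraction: pressure acts on the annular area.
P = F / A = 62000 lbf / A

P ≈ 8300 psi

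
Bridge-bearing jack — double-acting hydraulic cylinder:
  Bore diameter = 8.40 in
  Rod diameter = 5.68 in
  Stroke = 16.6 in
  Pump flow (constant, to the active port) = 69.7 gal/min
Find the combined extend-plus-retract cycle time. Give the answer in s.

t ≈ 5.29 s

Cap-side area A_cap = π/4 × (8.40 in)² = 55.42 in^2
Rod-side annular area A_ann = π/4 × (8.40² − 5.68²) = 30.08 in^2
t_ext = A_cap·L/Q = 3.428 s
t_ret = A_ann·L/Q = 1.861 s
t_cycle = t_ext + t_ret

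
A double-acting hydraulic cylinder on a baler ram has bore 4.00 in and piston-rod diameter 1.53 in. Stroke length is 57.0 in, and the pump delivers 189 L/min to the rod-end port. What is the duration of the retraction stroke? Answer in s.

Rod-side annular area A_ann = π/4 × (4.00² − 1.53²) = 10.73 in^2
Swept volume V = A × L; t = V / Q = A·L / Q

t ≈ 3.18 s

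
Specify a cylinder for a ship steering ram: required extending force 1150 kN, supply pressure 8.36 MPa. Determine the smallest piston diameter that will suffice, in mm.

D ≈ 419 mm

Extension force acts on the full piston face: F = P × (π/4)D².
D = √(4F / (πP)) = √(4 × 1150 kN / (π × 8.36 MPa))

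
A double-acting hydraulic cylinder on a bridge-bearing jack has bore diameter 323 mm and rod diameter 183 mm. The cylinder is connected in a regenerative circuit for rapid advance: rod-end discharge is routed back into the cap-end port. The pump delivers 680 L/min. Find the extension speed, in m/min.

v ≈ 25.9 m/min

In regeneration the rod-end outflow joins the pump flow into the cap end, so the net volume the pump must supply per unit advance equals the rod cross-section area.
Rod cross-section A_rod = π/4 × (183 mm)² = 26300 mm^2
v = Q_pump / A_rod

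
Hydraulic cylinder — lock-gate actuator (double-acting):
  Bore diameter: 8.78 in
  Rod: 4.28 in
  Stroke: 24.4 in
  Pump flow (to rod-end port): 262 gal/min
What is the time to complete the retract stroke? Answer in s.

Rod-side annular area A_ann = π/4 × (8.78² − 4.28²) = 46.16 in^2
Swept volume V = A × L; t = V / Q = A·L / Q

t ≈ 1.12 s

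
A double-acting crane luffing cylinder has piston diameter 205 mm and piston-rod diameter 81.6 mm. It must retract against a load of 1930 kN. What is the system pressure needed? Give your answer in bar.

Rod-side annular area A_ann = π/4 × (205² − 81.6²) = 27780 mm^2
Retraction: pressure acts on the annular area.
P = F / A = 1930 kN / A

P ≈ 695 bar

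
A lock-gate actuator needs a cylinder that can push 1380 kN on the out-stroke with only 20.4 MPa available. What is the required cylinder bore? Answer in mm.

D ≈ 293 mm

Extension force acts on the full piston face: F = P × (π/4)D².
D = √(4F / (πP)) = √(4 × 1380 kN / (π × 20.4 MPa))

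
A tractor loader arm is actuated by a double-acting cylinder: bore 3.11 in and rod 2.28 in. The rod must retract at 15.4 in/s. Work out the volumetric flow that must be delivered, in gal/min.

Q ≈ 14.1 gal/min

Rod-side annular area A_ann = π/4 × (3.11² − 2.28²) = 3.514 in^2
Q = A × v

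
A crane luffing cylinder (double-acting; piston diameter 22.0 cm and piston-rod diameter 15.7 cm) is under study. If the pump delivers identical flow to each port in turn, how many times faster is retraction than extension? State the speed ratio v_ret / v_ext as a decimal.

v_ret/v_ext ≈ 2.04

Cap-side area A_cap = π/4 × (22.0 cm)² = 380.1 cm^2
Rod-side annular area A_ann = π/4 × (22.0² − 15.7²) = 186.5 cm^2
For equal Q, v ∝ 1/A, so v_ret/v_ext = A_cap/A_ann.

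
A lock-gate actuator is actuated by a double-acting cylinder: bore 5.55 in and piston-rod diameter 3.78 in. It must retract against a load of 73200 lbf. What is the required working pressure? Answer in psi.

Rod-side annular area A_ann = π/4 × (5.55² − 3.78²) = 12.97 in^2
Retraction: pressure acts on the annular area.
P = F / A = 73200 lbf / A

P ≈ 5640 psi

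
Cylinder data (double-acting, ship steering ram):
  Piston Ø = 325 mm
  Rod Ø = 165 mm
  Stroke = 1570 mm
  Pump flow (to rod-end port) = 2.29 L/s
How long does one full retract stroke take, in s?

Rod-side annular area A_ann = π/4 × (325² − 165²) = 61580 mm^2
Swept volume V = A × L; t = V / Q = A·L / Q

t ≈ 42.2 s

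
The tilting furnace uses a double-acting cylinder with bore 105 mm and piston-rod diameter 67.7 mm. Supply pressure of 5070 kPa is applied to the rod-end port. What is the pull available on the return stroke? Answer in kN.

F ≈ 25.7 kN

Rod-side annular area A_ann = π/4 × (105² − 67.7²) = 5059 mm^2
On retraction the pressure acts on the annular area (bore minus rod).
F = P × A_ann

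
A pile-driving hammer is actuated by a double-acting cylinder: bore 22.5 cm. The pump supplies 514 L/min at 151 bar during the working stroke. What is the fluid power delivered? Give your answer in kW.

Hydraulic power = P × Q

W ≈ 129 kW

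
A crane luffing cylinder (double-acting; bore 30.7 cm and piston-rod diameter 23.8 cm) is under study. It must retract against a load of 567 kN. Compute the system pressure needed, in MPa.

P ≈ 19.2 MPa

Rod-side annular area A_ann = π/4 × (30.7² − 23.8²) = 295.3 cm^2
Retraction: pressure acts on the annular area.
P = F / A = 567 kN / A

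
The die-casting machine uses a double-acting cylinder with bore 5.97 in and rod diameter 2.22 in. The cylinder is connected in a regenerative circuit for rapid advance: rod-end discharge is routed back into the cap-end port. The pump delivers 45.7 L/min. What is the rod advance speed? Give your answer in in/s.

In regeneration the rod-end outflow joins the pump flow into the cap end, so the net volume the pump must supply per unit advance equals the rod cross-section area.
Rod cross-section A_rod = π/4 × (2.22 in)² = 3.871 in^2
v = Q_pump / A_rod

v ≈ 12.0 in/s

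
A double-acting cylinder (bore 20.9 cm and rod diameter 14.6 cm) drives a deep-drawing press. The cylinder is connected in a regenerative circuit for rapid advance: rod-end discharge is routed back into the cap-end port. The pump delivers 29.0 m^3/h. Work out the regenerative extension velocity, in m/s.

v ≈ 0.481 m/s

In regeneration the rod-end outflow joins the pump flow into the cap end, so the net volume the pump must supply per unit advance equals the rod cross-section area.
Rod cross-section A_rod = π/4 × (14.6 cm)² = 167.4 cm^2
v = Q_pump / A_rod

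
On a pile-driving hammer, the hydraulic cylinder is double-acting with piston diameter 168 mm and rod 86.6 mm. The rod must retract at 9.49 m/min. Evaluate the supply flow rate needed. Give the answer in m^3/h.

Q ≈ 9.27 m^3/h

Rod-side annular area A_ann = π/4 × (168² − 86.6²) = 16280 mm^2
Q = A × v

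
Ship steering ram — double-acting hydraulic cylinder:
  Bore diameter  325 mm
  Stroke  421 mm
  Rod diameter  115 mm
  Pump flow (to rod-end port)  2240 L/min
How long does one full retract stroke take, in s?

t ≈ 0.818 s

Rod-side annular area A_ann = π/4 × (325² − 115²) = 72570 mm^2
Swept volume V = A × L; t = V / Q = A·L / Q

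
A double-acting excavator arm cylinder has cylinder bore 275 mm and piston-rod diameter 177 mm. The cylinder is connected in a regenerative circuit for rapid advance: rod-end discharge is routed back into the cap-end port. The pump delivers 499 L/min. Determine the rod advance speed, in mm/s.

v ≈ 338 mm/s

In regeneration the rod-end outflow joins the pump flow into the cap end, so the net volume the pump must supply per unit advance equals the rod cross-section area.
Rod cross-section A_rod = π/4 × (177 mm)² = 24610 mm^2
v = Q_pump / A_rod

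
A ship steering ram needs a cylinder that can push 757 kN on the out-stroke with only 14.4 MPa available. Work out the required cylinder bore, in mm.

D ≈ 259 mm

Extension force acts on the full piston face: F = P × (π/4)D².
D = √(4F / (πP)) = √(4 × 757 kN / (π × 14.4 MPa))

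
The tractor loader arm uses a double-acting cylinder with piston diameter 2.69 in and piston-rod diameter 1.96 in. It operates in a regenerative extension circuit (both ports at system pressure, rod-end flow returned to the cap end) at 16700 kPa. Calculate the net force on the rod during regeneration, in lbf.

F ≈ 7310 lbf

With equal pressure on both faces, forces on the annular region cancel; the net push is pressure × rod cross-section.
Rod cross-section A_rod = π/4 × (1.96 in)² = 3.017 in^2
F = P × A_rod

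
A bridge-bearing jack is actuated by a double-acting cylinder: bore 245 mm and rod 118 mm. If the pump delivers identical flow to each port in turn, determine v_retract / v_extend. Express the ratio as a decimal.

Cap-side area A_cap = π/4 × (245 mm)² = 47140 mm^2
Rod-side annular area A_ann = π/4 × (245² − 118²) = 36210 mm^2
For equal Q, v ∝ 1/A, so v_ret/v_ext = A_cap/A_ann.

v_ret/v_ext ≈ 1.30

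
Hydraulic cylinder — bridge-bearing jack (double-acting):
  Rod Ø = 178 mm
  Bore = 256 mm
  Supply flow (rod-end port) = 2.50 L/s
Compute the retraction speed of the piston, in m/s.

Rod-side annular area A_ann = π/4 × (256² − 178²) = 26590 mm^2
Flow into the rod-end port fills the annular volume.
v = Q / A

v ≈ 0.0940 m/s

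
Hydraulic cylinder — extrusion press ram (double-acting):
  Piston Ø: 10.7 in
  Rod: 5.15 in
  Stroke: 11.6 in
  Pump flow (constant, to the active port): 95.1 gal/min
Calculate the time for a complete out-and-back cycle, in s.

t ≈ 5.04 s

Cap-side area A_cap = π/4 × (10.7 in)² = 89.92 in^2
Rod-side annular area A_ann = π/4 × (10.7² − 5.15²) = 69.09 in^2
t_ext = A_cap·L/Q = 2.849 s
t_ret = A_ann·L/Q = 2.189 s
t_cycle = t_ext + t_ret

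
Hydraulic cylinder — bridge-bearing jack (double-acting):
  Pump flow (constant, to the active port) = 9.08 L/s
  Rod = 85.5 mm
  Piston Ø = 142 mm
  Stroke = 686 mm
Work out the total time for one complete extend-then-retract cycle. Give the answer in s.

Cap-side area A_cap = π/4 × (142 mm)² = 15840 mm^2
Rod-side annular area A_ann = π/4 × (142² − 85.5²) = 10100 mm^2
t_ext = A_cap·L/Q = 1.196 s
t_ret = A_ann·L/Q = 0.7627 s
t_cycle = t_ext + t_ret

t ≈ 1.96 s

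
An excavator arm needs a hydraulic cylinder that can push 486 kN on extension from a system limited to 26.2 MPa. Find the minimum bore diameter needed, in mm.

D ≈ 154 mm

Extension force acts on the full piston face: F = P × (π/4)D².
D = √(4F / (πP)) = √(4 × 486 kN / (π × 26.2 MPa))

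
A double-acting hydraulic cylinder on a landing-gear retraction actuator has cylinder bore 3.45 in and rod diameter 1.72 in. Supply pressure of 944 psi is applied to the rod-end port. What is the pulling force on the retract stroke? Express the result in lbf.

F ≈ 6630 lbf

Rod-side annular area A_ann = π/4 × (3.45² − 1.72²) = 7.025 in^2
On retraction the pressure acts on the annular area (bore minus rod).
F = P × A_ann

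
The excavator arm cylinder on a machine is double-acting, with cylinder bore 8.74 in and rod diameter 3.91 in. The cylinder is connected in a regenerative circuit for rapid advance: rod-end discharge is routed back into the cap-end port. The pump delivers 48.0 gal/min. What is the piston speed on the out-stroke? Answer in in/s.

v ≈ 15.4 in/s

In regeneration the rod-end outflow joins the pump flow into the cap end, so the net volume the pump must supply per unit advance equals the rod cross-section area.
Rod cross-section A_rod = π/4 × (3.91 in)² = 12.01 in^2
v = Q_pump / A_rod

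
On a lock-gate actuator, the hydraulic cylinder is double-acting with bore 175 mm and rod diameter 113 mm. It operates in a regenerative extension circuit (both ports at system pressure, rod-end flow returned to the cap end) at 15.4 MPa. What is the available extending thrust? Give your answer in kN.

F ≈ 154 kN

With equal pressure on both faces, forces on the annular region cancel; the net push is pressure × rod cross-section.
Rod cross-section A_rod = π/4 × (113 mm)² = 10030 mm^2
F = P × A_rod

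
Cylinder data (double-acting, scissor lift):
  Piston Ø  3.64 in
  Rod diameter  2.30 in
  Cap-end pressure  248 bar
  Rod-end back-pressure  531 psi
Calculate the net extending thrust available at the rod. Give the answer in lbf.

Cap-side area A_cap = π/4 × (3.64 in)² = 10.41 in^2
Rod-side annular area A_ann = π/4 × (3.64² − 2.30²) = 6.251 in^2
Net thrust = P_cap·A_cap − P_rod·A_ann = 37430 lbf − 3320 lbf

F ≈ 34100 lbf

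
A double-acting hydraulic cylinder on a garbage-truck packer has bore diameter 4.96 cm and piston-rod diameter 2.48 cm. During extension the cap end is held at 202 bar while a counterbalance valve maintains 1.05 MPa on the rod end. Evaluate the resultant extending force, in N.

F ≈ 37500 N

Cap-side area A_cap = π/4 × (4.96 cm)² = 19.32 cm^2
Rod-side annular area A_ann = π/4 × (4.96² − 2.48²) = 14.49 cm^2
Net thrust = P_cap·A_cap − P_rod·A_ann = 39030 N − 1522 N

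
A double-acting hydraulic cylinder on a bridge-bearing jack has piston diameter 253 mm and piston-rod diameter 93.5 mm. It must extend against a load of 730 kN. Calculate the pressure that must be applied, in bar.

P ≈ 145 bar

Cap-side area A_cap = π/4 × (253 mm)² = 50270 mm^2
P = F / A = 730 kN / A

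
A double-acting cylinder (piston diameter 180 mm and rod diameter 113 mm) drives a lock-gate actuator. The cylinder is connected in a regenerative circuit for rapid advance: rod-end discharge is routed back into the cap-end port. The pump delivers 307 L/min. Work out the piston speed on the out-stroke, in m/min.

In regeneration the rod-end outflow joins the pump flow into the cap end, so the net volume the pump must supply per unit advance equals the rod cross-section area.
Rod cross-section A_rod = π/4 × (113 mm)² = 10030 mm^2
v = Q_pump / A_rod

v ≈ 30.6 m/min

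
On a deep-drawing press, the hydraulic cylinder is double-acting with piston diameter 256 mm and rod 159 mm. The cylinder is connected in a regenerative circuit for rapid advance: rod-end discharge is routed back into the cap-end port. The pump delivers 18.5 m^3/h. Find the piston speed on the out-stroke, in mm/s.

In regeneration the rod-end outflow joins the pump flow into the cap end, so the net volume the pump must supply per unit advance equals the rod cross-section area.
Rod cross-section A_rod = π/4 × (159 mm)² = 19860 mm^2
v = Q_pump / A_rod

v ≈ 259 mm/s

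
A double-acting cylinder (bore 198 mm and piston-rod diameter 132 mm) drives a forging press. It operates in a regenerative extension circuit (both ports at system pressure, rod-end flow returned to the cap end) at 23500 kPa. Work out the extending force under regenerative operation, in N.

With equal pressure on both faces, forces on the annular region cancel; the net push is pressure × rod cross-section.
Rod cross-section A_rod = π/4 × (132 mm)² = 13680 mm^2
F = P × A_rod

F ≈ 3.22e5 N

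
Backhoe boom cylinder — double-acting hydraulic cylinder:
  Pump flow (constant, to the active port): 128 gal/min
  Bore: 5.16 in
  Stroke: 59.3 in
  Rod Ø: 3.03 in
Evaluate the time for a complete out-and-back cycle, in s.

t ≈ 4.17 s

Cap-side area A_cap = π/4 × (5.16 in)² = 20.91 in^2
Rod-side annular area A_ann = π/4 × (5.16² − 3.03²) = 13.70 in^2
t_ext = A_cap·L/Q = 2.516 s
t_ret = A_ann·L/Q = 1.649 s
t_cycle = t_ext + t_ret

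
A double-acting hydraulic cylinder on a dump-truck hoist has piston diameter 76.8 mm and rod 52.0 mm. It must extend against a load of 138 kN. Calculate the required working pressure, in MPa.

P ≈ 29.8 MPa

Cap-side area A_cap = π/4 × (76.8 mm)² = 4632 mm^2
P = F / A = 138 kN / A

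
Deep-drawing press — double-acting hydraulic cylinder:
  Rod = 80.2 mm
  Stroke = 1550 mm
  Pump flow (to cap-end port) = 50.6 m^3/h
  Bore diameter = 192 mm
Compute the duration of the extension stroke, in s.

t ≈ 3.19 s

Cap-side area A_cap = π/4 × (192 mm)² = 28950 mm^2
Swept volume V = A × L; t = V / Q = A·L / Q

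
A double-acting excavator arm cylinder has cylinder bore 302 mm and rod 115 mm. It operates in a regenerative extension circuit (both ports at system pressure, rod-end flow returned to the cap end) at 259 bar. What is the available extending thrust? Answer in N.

F ≈ 2.69e5 N

With equal pressure on both faces, forces on the annular region cancel; the net push is pressure × rod cross-section.
Rod cross-section A_rod = π/4 × (115 mm)² = 10390 mm^2
F = P × A_rod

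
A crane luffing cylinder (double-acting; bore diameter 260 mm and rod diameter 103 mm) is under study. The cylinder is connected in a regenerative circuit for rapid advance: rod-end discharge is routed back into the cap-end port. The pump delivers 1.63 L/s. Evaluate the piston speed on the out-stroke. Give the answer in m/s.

In regeneration the rod-end outflow joins the pump flow into the cap end, so the net volume the pump must supply per unit advance equals the rod cross-section area.
Rod cross-section A_rod = π/4 × (103 mm)² = 8332 mm^2
v = Q_pump / A_rod

v ≈ 0.196 m/s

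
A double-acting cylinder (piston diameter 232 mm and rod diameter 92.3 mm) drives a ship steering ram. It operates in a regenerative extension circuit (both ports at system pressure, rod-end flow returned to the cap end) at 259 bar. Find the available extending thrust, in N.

F ≈ 1.73e5 N

With equal pressure on both faces, forces on the annular region cancel; the net push is pressure × rod cross-section.
Rod cross-section A_rod = π/4 × (92.3 mm)² = 6691 mm^2
F = P × A_rod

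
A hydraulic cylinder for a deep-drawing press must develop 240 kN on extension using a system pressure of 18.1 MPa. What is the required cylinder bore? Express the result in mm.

Extension force acts on the full piston face: F = P × (π/4)D².
D = √(4F / (πP)) = √(4 × 240 kN / (π × 18.1 MPa))

D ≈ 130 mm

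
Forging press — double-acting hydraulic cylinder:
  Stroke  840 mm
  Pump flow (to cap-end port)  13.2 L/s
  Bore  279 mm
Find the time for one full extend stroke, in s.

Cap-side area A_cap = π/4 × (279 mm)² = 61140 mm^2
Swept volume V = A × L; t = V / Q = A·L / Q

t ≈ 3.89 s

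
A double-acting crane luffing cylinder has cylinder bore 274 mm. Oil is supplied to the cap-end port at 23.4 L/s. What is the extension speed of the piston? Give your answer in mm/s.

Cap-side area A_cap = π/4 × (274 mm)² = 58960 mm^2
v = Q / A

v ≈ 397 mm/s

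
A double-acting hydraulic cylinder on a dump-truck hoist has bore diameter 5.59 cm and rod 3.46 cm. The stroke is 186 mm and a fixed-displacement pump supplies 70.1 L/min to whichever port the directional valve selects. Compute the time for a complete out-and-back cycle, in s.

Cap-side area A_cap = π/4 × (5.59 cm)² = 24.54 cm^2
Rod-side annular area A_ann = π/4 × (5.59² − 3.46²) = 15.14 cm^2
t_ext = A_cap·L/Q = 0.3907 s
t_ret = A_ann·L/Q = 0.2410 s
t_cycle = t_ext + t_ret

t ≈ 0.632 s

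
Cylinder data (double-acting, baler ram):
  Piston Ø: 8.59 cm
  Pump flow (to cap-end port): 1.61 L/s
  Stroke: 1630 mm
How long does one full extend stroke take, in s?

Cap-side area A_cap = π/4 × (8.59 cm)² = 57.95 cm^2
Swept volume V = A × L; t = V / Q = A·L / Q

t ≈ 5.87 s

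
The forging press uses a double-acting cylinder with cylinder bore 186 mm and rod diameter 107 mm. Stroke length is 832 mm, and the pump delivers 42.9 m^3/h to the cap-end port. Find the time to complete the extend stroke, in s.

Cap-side area A_cap = π/4 × (186 mm)² = 27170 mm^2
Swept volume V = A × L; t = V / Q = A·L / Q

t ≈ 1.90 s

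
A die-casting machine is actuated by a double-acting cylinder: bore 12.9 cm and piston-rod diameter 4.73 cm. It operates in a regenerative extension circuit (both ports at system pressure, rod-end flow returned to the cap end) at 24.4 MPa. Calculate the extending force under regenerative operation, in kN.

F ≈ 42.9 kN

With equal pressure on both faces, forces on the annular region cancel; the net push is pressure × rod cross-section.
Rod cross-section A_rod = π/4 × (4.73 cm)² = 17.57 cm^2
F = P × A_rod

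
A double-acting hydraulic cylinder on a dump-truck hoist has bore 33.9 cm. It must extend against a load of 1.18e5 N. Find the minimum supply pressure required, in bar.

P ≈ 13.1 bar

Cap-side area A_cap = π/4 × (33.9 cm)² = 902.6 cm^2
P = F / A = 1.18e5 N / A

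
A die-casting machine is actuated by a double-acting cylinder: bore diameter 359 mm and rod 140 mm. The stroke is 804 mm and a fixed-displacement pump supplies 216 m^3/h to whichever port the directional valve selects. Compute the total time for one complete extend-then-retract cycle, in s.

t ≈ 2.51 s

Cap-side area A_cap = π/4 × (359 mm)² = 1.012e5 mm^2
Rod-side annular area A_ann = π/4 × (359² − 140²) = 85830 mm^2
t_ext = A_cap·L/Q = 1.356 s
t_ret = A_ann·L/Q = 1.150 s
t_cycle = t_ext + t_ret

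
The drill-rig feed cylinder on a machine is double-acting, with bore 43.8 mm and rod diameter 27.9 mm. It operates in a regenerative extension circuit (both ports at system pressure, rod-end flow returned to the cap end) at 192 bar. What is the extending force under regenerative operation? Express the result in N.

F ≈ 11700 N

With equal pressure on both faces, forces on the annular region cancel; the net push is pressure × rod cross-section.
Rod cross-section A_rod = π/4 × (27.9 mm)² = 611.4 mm^2
F = P × A_rod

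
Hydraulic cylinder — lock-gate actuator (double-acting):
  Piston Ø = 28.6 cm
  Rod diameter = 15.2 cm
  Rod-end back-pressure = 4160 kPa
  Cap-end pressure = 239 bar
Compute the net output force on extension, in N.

Cap-side area A_cap = π/4 × (28.6 cm)² = 642.4 cm^2
Rod-side annular area A_ann = π/4 × (28.6² − 15.2²) = 461.0 cm^2
Net thrust = P_cap·A_cap − P_rod·A_ann = 1.535e6 N − 1.918e5 N

F ≈ 1.34e6 N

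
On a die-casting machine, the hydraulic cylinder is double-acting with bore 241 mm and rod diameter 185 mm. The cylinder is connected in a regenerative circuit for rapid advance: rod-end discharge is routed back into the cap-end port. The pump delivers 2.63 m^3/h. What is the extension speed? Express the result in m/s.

v ≈ 0.0272 m/s

In regeneration the rod-end outflow joins the pump flow into the cap end, so the net volume the pump must supply per unit advance equals the rod cross-section area.
Rod cross-section A_rod = π/4 × (185 mm)² = 26880 mm^2
v = Q_pump / A_rod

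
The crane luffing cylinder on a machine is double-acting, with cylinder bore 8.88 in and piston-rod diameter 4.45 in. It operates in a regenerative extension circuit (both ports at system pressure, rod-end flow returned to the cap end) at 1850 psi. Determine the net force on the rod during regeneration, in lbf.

With equal pressure on both faces, forces on the annular region cancel; the net push is pressure × rod cross-section.
Rod cross-section A_rod = π/4 × (4.45 in)² = 15.55 in^2
F = P × A_rod

F ≈ 28800 lbf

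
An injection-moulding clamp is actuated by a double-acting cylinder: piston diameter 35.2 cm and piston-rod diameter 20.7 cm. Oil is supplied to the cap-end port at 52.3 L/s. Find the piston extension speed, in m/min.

Cap-side area A_cap = π/4 × (35.2 cm)² = 973.1 cm^2
v = Q / A

v ≈ 32.2 m/min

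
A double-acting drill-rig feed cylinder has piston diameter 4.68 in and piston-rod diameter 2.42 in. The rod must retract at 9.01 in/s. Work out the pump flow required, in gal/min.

Q ≈ 29.5 gal/min

Rod-side annular area A_ann = π/4 × (4.68² − 2.42²) = 12.60 in^2
Q = A × v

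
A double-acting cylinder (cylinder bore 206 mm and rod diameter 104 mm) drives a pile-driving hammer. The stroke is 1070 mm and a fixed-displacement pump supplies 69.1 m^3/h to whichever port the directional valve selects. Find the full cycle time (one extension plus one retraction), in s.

Cap-side area A_cap = π/4 × (206 mm)² = 33330 mm^2
Rod-side annular area A_ann = π/4 × (206² − 104²) = 24830 mm^2
t_ext = A_cap·L/Q = 1.858 s
t_ret = A_ann·L/Q = 1.384 s
t_cycle = t_ext + t_ret

t ≈ 3.24 s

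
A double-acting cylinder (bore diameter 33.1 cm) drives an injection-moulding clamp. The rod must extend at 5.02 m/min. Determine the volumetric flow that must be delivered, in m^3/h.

Cap-side area A_cap = π/4 × (33.1 cm)² = 860.5 cm^2
Q = A × v

Q ≈ 25.9 m^3/h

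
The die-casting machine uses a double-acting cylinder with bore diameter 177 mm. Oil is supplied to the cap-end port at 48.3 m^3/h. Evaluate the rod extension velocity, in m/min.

v ≈ 32.7 m/min

Cap-side area A_cap = π/4 × (177 mm)² = 24610 mm^2
v = Q / A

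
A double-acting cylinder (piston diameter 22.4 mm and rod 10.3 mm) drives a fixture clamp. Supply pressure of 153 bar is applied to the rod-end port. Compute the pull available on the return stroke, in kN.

Rod-side annular area A_ann = π/4 × (22.4² − 10.3²) = 310.8 mm^2
On retraction the pressure acts on the annular area (bore minus rod).
F = P × A_ann

F ≈ 4.75 kN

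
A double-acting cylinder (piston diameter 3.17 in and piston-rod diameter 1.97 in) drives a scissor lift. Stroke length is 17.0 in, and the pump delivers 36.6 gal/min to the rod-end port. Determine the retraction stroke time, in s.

t ≈ 0.584 s

Rod-side annular area A_ann = π/4 × (3.17² − 1.97²) = 4.844 in^2
Swept volume V = A × L; t = V / Q = A·L / Q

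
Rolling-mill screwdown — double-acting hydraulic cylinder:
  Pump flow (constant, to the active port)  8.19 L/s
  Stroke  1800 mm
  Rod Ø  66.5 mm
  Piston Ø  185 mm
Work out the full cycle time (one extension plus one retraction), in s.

Cap-side area A_cap = π/4 × (185 mm)² = 26880 mm^2
Rod-side annular area A_ann = π/4 × (185² − 66.5²) = 23410 mm^2
t_ext = A_cap·L/Q = 5.908 s
t_ret = A_ann·L/Q = 5.144 s
t_cycle = t_ext + t_ret

t ≈ 11.1 s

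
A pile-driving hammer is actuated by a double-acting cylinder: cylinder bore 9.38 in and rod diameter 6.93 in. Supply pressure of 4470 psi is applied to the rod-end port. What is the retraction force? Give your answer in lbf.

Rod-side annular area A_ann = π/4 × (9.38² − 6.93²) = 31.38 in^2
On retraction the pressure acts on the annular area (bore minus rod).
F = P × A_ann

F ≈ 1.40e5 lbf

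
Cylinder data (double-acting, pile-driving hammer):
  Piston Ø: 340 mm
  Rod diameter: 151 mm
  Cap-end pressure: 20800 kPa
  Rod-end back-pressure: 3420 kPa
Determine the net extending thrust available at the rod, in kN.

F ≈ 1640 kN

Cap-side area A_cap = π/4 × (340 mm)² = 90790 mm^2
Rod-side annular area A_ann = π/4 × (340² − 151²) = 72880 mm^2
Net thrust = P_cap·A_cap − P_rod·A_ann = 1888 kN − 249.3 kN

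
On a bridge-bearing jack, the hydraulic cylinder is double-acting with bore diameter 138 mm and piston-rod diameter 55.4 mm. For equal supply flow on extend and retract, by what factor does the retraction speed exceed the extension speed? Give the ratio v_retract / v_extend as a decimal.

Cap-side area A_cap = π/4 × (138 mm)² = 14960 mm^2
Rod-side annular area A_ann = π/4 × (138² − 55.4²) = 12550 mm^2
For equal Q, v ∝ 1/A, so v_ret/v_ext = A_cap/A_ann.

v_ret/v_ext ≈ 1.19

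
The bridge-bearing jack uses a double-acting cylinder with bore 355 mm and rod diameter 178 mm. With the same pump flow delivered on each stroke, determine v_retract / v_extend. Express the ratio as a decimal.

Cap-side area A_cap = π/4 × (355 mm)² = 98980 mm^2
Rod-side annular area A_ann = π/4 × (355² − 178²) = 74100 mm^2
For equal Q, v ∝ 1/A, so v_ret/v_ext = A_cap/A_ann.

v_ret/v_ext ≈ 1.34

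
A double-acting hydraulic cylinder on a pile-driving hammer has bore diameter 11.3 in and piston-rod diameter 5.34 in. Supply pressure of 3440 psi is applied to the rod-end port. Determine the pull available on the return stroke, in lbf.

F ≈ 2.68e5 lbf

Rod-side annular area A_ann = π/4 × (11.3² − 5.34²) = 77.89 in^2
On retraction the pressure acts on the annular area (bore minus rod).
F = P × A_ann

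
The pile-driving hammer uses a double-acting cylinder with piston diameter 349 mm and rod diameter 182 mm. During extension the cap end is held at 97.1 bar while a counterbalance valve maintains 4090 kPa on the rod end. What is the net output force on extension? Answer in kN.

Cap-side area A_cap = π/4 × (349 mm)² = 95660 mm^2
Rod-side annular area A_ann = π/4 × (349² − 182²) = 69650 mm^2
Net thrust = P_cap·A_cap − P_rod·A_ann = 928.9 kN − 284.9 kN

F ≈ 644 kN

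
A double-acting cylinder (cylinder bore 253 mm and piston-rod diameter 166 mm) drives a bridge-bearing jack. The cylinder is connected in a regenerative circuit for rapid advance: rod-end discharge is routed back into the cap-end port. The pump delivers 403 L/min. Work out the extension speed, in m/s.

v ≈ 0.310 m/s

In regeneration the rod-end outflow joins the pump flow into the cap end, so the net volume the pump must supply per unit advance equals the rod cross-section area.
Rod cross-section A_rod = π/4 × (166 mm)² = 21640 mm^2
v = Q_pump / A_rod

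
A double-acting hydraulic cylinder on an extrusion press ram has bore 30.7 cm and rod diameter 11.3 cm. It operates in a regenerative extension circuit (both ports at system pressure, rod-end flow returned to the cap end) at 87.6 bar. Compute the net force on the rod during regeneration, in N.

F ≈ 87900 N

With equal pressure on both faces, forces on the annular region cancel; the net push is pressure × rod cross-section.
Rod cross-section A_rod = π/4 × (11.3 cm)² = 100.3 cm^2
F = P × A_rod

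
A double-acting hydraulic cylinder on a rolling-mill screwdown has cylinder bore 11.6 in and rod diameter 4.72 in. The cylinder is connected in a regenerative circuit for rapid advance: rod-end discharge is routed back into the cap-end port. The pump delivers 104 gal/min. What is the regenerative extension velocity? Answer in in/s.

v ≈ 22.9 in/s

In regeneration the rod-end outflow joins the pump flow into the cap end, so the net volume the pump must supply per unit advance equals the rod cross-section area.
Rod cross-section A_rod = π/4 × (4.72 in)² = 17.50 in^2
v = Q_pump / A_rod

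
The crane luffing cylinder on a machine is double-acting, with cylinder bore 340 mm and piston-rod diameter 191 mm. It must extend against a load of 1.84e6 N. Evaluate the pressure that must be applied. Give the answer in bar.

Cap-side area A_cap = π/4 × (340 mm)² = 90790 mm^2
P = F / A = 1.84e6 N / A

P ≈ 203 bar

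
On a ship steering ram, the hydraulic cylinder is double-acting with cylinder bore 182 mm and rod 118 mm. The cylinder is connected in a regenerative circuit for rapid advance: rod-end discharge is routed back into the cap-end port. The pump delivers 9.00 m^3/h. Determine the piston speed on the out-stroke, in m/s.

In regeneration the rod-end outflow joins the pump flow into the cap end, so the net volume the pump must supply per unit advance equals the rod cross-section area.
Rod cross-section A_rod = π/4 × (118 mm)² = 10940 mm^2
v = Q_pump / A_rod

v ≈ 0.229 m/s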